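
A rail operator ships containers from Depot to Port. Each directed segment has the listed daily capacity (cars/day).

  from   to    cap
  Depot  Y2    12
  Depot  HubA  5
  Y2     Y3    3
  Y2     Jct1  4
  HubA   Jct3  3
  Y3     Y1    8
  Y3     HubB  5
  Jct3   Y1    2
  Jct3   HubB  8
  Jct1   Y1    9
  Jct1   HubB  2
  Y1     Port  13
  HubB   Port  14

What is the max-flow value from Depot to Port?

Augment Depot→Y2→Y3→Y1→Port: bottleneck 3, flow now 3.
Augment Depot→Y2→Jct1→Y1→Port: bottleneck 4, flow now 7.
Augment Depot→HubA→Jct3→Y1→Port: bottleneck 2, flow now 9.
Augment Depot→HubA→Jct3→HubB→Port: bottleneck 1, flow now 10.
No augmenting path remains; maximum flow = 10.
In the residual graph, reachable from Depot: {Depot, Y2, HubA}.
Min-cut edges: Y2→Y3 (3), Y2→Jct1 (4), HubA→Jct3 (3); capacity 3 + 4 + 3 = 10.
This cut is saturated, so no flow can exceed 10.

10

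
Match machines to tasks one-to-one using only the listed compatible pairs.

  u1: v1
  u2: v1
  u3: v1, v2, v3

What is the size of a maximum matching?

2

Unit-capacity flow: source→left, listed edges, right→sink; max matching = max flow.
Augmenting path u1→v1 (+1); matched 1.
Augmenting path u3→v2 (+1); matched 2.
No augmenting path remains; maximum matching = 2.
König certificate: {u3, v1} is a vertex cover of size 2 (every listed pair touches it), so no matching can be larger.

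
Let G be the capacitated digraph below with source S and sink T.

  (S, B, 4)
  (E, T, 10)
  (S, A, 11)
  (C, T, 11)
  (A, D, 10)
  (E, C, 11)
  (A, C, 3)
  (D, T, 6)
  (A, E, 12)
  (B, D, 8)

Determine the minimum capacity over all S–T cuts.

Augment S→A→C→T: bottleneck 3, flow now 3.
Augment S→A→D→T: bottleneck 6, flow now 9.
Augment S→A→E→T: bottleneck 2, flow now 11.
Augment S→B→D→A→E→T: bottleneck 4, flow now 15. (uses reverse residual edge)
No augmenting path remains; maximum flow = 15.
By max-flow min-cut, the minimum cut capacity equals the max flow.
In the residual graph, reachable from S: {S}.
Min-cut edges: S→A (11), S→B (4); capacity 11 + 4 = 15.

15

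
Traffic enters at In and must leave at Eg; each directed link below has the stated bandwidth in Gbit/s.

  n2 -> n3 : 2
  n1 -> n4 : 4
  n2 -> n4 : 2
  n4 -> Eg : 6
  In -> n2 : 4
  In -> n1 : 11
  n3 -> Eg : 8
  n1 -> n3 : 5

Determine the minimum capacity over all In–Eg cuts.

Augment In→n1→n3→Eg: bottleneck 5, flow now 5.
Augment In→n1→n4→Eg: bottleneck 4, flow now 9.
Augment In→n2→n3→Eg: bottleneck 2, flow now 11.
Augment In→n2→n4→Eg: bottleneck 2, flow now 13.
No augmenting path remains; maximum flow = 13.
By max-flow min-cut, the minimum cut capacity equals the max flow.
In the residual graph, reachable from In: {In, n1}.
Min-cut edges: In→n2 (4), n1→n3 (5), n1→n4 (4); capacity 4 + 5 + 4 = 13.

13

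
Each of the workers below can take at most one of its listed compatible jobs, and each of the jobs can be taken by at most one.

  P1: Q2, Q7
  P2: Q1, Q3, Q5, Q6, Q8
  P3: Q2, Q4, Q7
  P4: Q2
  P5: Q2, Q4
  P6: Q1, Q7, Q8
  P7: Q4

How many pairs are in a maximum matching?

5

Unit-capacity flow: source→left, listed edges, right→sink; max matching = max flow.
Augmenting path P1→Q2 (+1); matched 1.
Augmenting path P2→Q1 (+1); matched 2.
Augmenting path P3→Q4 (+1); matched 3.
Augmenting path P6→Q7 (+1); matched 4.
Augmenting path P4→Q2→P1→Q7→P6→Q8 (+1); matched 5.
No augmenting path remains; maximum matching = 5.
König certificate: {P2, P6, Q2, Q4, Q7} is a vertex cover of size 5 (every listed pair touches it), so no matching can be larger.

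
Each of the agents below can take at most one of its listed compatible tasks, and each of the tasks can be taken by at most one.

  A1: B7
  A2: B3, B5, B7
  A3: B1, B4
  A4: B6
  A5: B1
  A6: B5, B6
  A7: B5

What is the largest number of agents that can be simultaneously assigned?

Unit-capacity flow: source→left, listed edges, right→sink; max matching = max flow.
Augmenting path A1→B7 (+1); matched 1.
Augmenting path A2→B3 (+1); matched 2.
Augmenting path A3→B1 (+1); matched 3.
Augmenting path A4→B6 (+1); matched 4.
Augmenting path A6→B5 (+1); matched 5.
Augmenting path A5→B1→A3→B4 (+1); matched 6.
No augmenting path remains; maximum matching = 6.
König certificate: {A1, A2, A3, A5, B5, B6} is a vertex cover of size 6 (every listed pair touches it), so no matching can be larger.

6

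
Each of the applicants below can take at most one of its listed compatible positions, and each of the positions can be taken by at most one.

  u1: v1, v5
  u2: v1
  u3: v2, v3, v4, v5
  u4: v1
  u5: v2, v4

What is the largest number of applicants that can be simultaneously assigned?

4

Unit-capacity flow: source→left, listed edges, right→sink; max matching = max flow.
Augmenting path u1→v1 (+1); matched 1.
Augmenting path u3→v2 (+1); matched 2.
Augmenting path u5→v4 (+1); matched 3.
Augmenting path u2→v1→u1→v5 (+1); matched 4.
No augmenting path remains; maximum matching = 4.
König certificate: {u1, u3, u5, v1} is a vertex cover of size 4 (every listed pair touches it), so no matching can be larger.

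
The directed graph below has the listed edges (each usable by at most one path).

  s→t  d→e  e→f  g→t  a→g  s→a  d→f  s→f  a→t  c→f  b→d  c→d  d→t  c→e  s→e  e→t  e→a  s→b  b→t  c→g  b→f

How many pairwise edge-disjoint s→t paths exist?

4

Assign every edge capacity 1; by Menger, the answer equals the max flow.
Path s→t (+1); total 1.
Path s→a→t (+1); total 2.
Path s→b→t (+1); total 3.
Path s→e→t (+1); total 4.
No residual s→t path; max flow = 4.
Certifying cut of size 4: {s→a, s→b, s→e, s→t}.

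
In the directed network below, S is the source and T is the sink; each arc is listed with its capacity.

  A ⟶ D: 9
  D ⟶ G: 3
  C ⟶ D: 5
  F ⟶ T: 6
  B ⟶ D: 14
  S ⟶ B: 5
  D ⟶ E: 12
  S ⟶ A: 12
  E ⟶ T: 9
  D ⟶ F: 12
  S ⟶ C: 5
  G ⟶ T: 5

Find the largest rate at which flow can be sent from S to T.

Augment S→A→D→E→T: bottleneck 9, flow now 9.
Augment S→B→D→F→T: bottleneck 5, flow now 14.
Augment S→C→D→F→T: bottleneck 1, flow now 15.
Augment S→C→D→G→T: bottleneck 3, flow now 18.
No augmenting path remains; maximum flow = 18.
In the residual graph, reachable from S: {S, A, B, C, D, E, F}.
Min-cut edges: D→G (3), E→T (9), F→T (6); capacity 3 + 9 + 6 = 18.
This cut is saturated, so no flow can exceed 18.

18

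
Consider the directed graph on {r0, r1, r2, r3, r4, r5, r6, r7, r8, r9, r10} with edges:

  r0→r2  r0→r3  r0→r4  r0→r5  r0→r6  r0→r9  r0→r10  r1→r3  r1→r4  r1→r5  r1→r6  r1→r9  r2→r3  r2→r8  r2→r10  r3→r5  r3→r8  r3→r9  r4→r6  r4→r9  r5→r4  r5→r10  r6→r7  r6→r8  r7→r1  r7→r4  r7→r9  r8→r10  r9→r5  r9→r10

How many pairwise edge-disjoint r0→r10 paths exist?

5

Assign every edge capacity 1; by Menger, the answer equals the max flow.
Path r0→r10 (+1); total 1.
Path r0→r2→r10 (+1); total 2.
Path r0→r5→r10 (+1); total 3.
Path r0→r9→r10 (+1); total 4.
Path r0→r3→r8→r10 (+1); total 5.
No residual r0→r10 path; max flow = 5.
Certifying cut of size 5: {r0→r10, r0→r2, r5→r10, r8→r10, r9→r10}.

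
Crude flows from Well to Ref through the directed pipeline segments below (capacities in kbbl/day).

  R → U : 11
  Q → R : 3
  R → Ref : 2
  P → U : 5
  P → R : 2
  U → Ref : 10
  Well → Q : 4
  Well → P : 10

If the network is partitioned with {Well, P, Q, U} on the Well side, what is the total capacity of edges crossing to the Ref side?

Edges leaving {Well, P, Q, U}: P→R (2), Q→R (3), U→Ref (10).
Cut capacity = 2 + 3 + 10 = 15.

15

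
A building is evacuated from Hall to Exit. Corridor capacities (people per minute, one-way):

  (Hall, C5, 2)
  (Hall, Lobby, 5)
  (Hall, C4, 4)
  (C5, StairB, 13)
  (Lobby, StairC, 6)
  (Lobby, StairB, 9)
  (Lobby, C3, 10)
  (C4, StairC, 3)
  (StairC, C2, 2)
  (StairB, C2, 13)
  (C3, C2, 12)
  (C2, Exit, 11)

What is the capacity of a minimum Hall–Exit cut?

9

Augment Hall→C5→StairB→C2→Exit: bottleneck 2, flow now 2.
Augment Hall→Lobby→StairC→C2→Exit: bottleneck 2, flow now 4.
Augment Hall→Lobby→StairB→C2→Exit: bottleneck 3, flow now 7.
Augment Hall→C4→StairC→Lobby→StairB→C2→Exit: bottleneck 2, flow now 9. (uses reverse residual edge)
No augmenting path remains; maximum flow = 9.
By max-flow min-cut, the minimum cut capacity equals the max flow.
In the residual graph, reachable from Hall: {Hall, C4, StairC}.
Min-cut edges: Hall→C5 (2), Hall→Lobby (5), StairC→C2 (2); capacity 2 + 5 + 2 = 9.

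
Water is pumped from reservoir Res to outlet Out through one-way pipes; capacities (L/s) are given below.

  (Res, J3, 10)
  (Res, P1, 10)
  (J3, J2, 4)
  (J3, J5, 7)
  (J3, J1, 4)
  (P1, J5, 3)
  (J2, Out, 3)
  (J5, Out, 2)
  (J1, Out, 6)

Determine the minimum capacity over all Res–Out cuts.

9

Augment Res→J3→J2→Out: bottleneck 3, flow now 3.
Augment Res→J3→J5→Out: bottleneck 2, flow now 5.
Augment Res→J3→J1→Out: bottleneck 4, flow now 9.
No augmenting path remains; maximum flow = 9.
By max-flow min-cut, the minimum cut capacity equals the max flow.
In the residual graph, reachable from Res: {Res, J3, P1, J2, J5}.
Min-cut edges: J3→J1 (4), J2→Out (3), J5→Out (2); capacity 4 + 3 + 2 = 9.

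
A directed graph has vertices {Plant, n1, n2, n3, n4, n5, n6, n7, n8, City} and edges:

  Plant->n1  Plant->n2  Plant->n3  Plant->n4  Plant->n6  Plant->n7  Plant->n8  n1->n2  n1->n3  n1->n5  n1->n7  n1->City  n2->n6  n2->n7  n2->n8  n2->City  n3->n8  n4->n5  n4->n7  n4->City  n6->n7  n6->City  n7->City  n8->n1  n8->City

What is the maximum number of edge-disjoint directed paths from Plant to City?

Assign every edge capacity 1; by Menger, the answer equals the max flow.
Path Plant→n1→City (+1); total 1.
Path Plant→n2→City (+1); total 2.
Path Plant→n4→City (+1); total 3.
Path Plant→n6→City (+1); total 4.
Path Plant→n7→City (+1); total 5.
Path Plant→n8→City (+1); total 6.
No residual Plant→City path; max flow = 6.
Certifying cut of size 6: {Plant→n4, n1→City, n2→City, n6→City, n7→City, n8→City}.

6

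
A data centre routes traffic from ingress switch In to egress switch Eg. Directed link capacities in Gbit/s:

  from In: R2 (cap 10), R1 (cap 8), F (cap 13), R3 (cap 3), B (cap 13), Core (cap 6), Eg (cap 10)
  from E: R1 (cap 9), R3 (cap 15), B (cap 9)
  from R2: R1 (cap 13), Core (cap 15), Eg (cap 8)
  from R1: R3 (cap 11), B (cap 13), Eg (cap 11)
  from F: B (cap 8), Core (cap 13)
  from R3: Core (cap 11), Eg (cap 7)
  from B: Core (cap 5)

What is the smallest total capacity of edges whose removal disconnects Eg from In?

31

Augment In→Eg: bottleneck 10, flow now 10.
Augment In→R2→Eg: bottleneck 8, flow now 18.
Augment In→R1→Eg: bottleneck 8, flow now 26.
Augment In→R3→Eg: bottleneck 3, flow now 29.
Augment In→R2→R1→Eg: bottleneck 2, flow now 31.
No augmenting path remains; maximum flow = 31.
By max-flow min-cut, the minimum cut capacity equals the max flow.
In the residual graph, reachable from In: {In, F, B, Core}.
Min-cut edges: In→R2 (10), In→R1 (8), In→R3 (3), In→Eg (10); capacity 10 + 8 + 3 + 10 = 31.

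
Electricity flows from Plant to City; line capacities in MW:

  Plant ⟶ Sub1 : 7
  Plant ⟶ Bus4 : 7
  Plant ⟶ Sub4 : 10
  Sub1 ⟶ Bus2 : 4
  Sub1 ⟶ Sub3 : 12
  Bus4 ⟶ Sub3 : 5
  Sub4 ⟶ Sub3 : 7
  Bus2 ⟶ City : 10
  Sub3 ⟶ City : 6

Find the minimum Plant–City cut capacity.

10

Augment Plant→Sub1→Bus2→City: bottleneck 4, flow now 4.
Augment Plant→Sub1→Sub3→City: bottleneck 3, flow now 7.
Augment Plant→Bus4→Sub3→City: bottleneck 3, flow now 10.
No augmenting path remains; maximum flow = 10.
By max-flow min-cut, the minimum cut capacity equals the max flow.
In the residual graph, reachable from Plant: {Plant, Sub1, Bus4, Sub4, Sub3}.
Min-cut edges: Sub1→Bus2 (4), Sub3→City (6); capacity 4 + 6 = 10.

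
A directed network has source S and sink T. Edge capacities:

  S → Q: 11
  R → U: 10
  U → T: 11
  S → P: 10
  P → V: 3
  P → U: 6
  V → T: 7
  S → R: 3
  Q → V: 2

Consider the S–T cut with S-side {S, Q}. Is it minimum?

Given cut capacity: 10 + 3 + 2 = 15.
Augment S→P→U→T: bottleneck 6, flow now 6.
Augment S→P→V→T: bottleneck 3, flow now 9.
Augment S→Q→V→T: bottleneck 2, flow now 11.
Augment S→R→U→T: bottleneck 3, flow now 14.
No augmenting path remains; maximum flow = 14.
In the residual graph, reachable from S: {S, P, Q}.
Min-cut edges: S→R (3), P→U (6), P→V (3), Q→V (2); capacity 3 + 6 + 3 + 2 = 14.
Cut capacity 15 exceeds the max flow 14, so it is not minimum.

No — its capacity is 15, but the minimum cut has capacity 14.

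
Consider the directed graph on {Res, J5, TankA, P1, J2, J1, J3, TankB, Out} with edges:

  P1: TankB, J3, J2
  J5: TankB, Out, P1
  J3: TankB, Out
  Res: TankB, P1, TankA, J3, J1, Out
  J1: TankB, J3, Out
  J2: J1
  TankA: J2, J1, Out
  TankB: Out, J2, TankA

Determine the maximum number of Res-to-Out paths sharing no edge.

5

Assign every edge capacity 1; by Menger, the answer equals the max flow.
Path Res→Out (+1); total 1.
Path Res→TankA→Out (+1); total 2.
Path Res→J1→Out (+1); total 3.
Path Res→J3→Out (+1); total 4.
Path Res→TankB→Out (+1); total 5.
No residual Res→Out path; max flow = 5.
Certifying cut of size 5: {J1→Out, J3→Out, Res→Out, TankA→Out, TankB→Out}.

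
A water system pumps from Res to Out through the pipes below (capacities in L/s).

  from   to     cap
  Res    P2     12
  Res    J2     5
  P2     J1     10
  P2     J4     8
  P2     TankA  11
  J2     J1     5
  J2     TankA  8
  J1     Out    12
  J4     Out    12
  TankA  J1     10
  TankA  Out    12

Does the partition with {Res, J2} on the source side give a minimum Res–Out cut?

No — its capacity is 25, but the minimum cut has capacity 17.

Given cut capacity: 12 + 5 + 8 = 25.
Augment Res→P2→J1→Out: bottleneck 10, flow now 10.
Augment Res→P2→J4→Out: bottleneck 2, flow now 12.
Augment Res→J2→J1→Out: bottleneck 2, flow now 14.
Augment Res→J2→TankA→Out: bottleneck 3, flow now 17.
No augmenting path remains; maximum flow = 17.
In the residual graph, reachable from Res: {Res}.
Min-cut edges: Res→P2 (12), Res→J2 (5); capacity 12 + 5 = 17.
Cut capacity 25 exceeds the max flow 17, so it is not minimum.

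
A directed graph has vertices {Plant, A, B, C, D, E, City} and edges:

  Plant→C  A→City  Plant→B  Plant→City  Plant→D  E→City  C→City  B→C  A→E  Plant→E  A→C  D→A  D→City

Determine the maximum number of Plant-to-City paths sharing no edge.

Assign every edge capacity 1; by Menger, the answer equals the max flow.
Path Plant→City (+1); total 1.
Path Plant→C→City (+1); total 2.
Path Plant→D→City (+1); total 3.
Path Plant→E→City (+1); total 4.
No residual Plant→City path; max flow = 4.
Certifying cut of size 4: {C→City, Plant→City, Plant→D, Plant→E}.

4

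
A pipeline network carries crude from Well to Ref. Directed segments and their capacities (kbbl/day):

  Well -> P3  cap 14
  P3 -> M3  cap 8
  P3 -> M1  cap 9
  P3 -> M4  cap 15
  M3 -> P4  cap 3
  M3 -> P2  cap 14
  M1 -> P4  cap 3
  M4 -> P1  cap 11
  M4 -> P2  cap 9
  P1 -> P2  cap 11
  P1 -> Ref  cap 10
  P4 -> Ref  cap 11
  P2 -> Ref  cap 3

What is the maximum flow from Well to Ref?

Augment Well→P3→M3→P4→Ref: bottleneck 3, flow now 3.
Augment Well→P3→M3→P2→Ref: bottleneck 3, flow now 6.
Augment Well→P3→M1→P4→Ref: bottleneck 3, flow now 9.
Augment Well→P3→M4→P1→Ref: bottleneck 5, flow now 14.
No augmenting path remains; maximum flow = 14.
In the residual graph, reachable from Well: {Well}.
Min-cut edges: Well→P3 (14); capacity 14 = 14.
This cut is saturated, so no flow can exceed 14.

14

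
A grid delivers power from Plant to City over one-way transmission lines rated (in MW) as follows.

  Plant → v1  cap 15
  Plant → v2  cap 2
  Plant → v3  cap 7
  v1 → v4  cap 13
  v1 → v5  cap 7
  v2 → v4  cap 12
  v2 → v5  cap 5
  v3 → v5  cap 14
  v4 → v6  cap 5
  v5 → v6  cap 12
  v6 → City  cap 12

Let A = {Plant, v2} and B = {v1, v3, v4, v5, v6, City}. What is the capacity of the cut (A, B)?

Edges leaving {Plant, v2}: Plant→v1 (15), Plant→v3 (7), v2→v4 (12), v2→v5 (5).
Cut capacity = 15 + 7 + 12 + 5 = 39.

39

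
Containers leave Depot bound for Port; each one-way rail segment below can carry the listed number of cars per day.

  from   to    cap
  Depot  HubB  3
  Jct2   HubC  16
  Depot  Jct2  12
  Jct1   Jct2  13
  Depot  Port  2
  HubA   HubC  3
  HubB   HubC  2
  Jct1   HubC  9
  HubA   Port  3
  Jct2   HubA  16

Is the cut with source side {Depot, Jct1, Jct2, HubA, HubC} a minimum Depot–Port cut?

No — its capacity is 8, but the minimum cut has capacity 5.

Given cut capacity: 3 + 2 + 3 = 8.
Augment Depot→Port: bottleneck 2, flow now 2.
Augment Depot→Jct2→HubA→Port: bottleneck 3, flow now 5.
No augmenting path remains; maximum flow = 5.
In the residual graph, reachable from Depot: {Depot, HubB, Jct2, HubA, HubC}.
Min-cut edges: Depot→Port (2), HubA→Port (3); capacity 2 + 3 = 5.
Cut capacity 8 exceeds the max flow 5, so it is not minimum.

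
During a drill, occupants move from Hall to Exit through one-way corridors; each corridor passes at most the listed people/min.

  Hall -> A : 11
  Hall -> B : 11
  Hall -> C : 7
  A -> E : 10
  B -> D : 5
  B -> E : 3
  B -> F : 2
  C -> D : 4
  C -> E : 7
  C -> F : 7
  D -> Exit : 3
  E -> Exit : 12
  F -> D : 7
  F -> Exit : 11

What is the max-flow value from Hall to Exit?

24

Augment Hall→A→E→Exit: bottleneck 10, flow now 10.
Augment Hall→B→D→Exit: bottleneck 3, flow now 13.
Augment Hall→B→E→Exit: bottleneck 2, flow now 15.
Augment Hall→B→F→Exit: bottleneck 2, flow now 17.
Augment Hall→C→F→Exit: bottleneck 7, flow now 24.
No augmenting path remains; maximum flow = 24.
In the residual graph, reachable from Hall: {Hall, A, B, D, E}.
Min-cut edges: Hall→C (7), B→F (2), D→Exit (3), E→Exit (12); capacity 7 + 2 + 3 + 12 = 24.
This cut is saturated, so no flow can exceed 24.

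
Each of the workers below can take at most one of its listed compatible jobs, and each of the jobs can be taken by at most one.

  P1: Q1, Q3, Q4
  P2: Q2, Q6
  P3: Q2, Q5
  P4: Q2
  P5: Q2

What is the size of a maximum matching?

Unit-capacity flow: source→left, listed edges, right→sink; max matching = max flow.
Augmenting path P1→Q1 (+1); matched 1.
Augmenting path P2→Q2 (+1); matched 2.
Augmenting path P3→Q5 (+1); matched 3.
Augmenting path P4→Q2→P2→Q6 (+1); matched 4.
No augmenting path remains; maximum matching = 4.
König certificate: {P1, P2, P3, Q2} is a vertex cover of size 4 (every listed pair touches it), so no matching can be larger.

4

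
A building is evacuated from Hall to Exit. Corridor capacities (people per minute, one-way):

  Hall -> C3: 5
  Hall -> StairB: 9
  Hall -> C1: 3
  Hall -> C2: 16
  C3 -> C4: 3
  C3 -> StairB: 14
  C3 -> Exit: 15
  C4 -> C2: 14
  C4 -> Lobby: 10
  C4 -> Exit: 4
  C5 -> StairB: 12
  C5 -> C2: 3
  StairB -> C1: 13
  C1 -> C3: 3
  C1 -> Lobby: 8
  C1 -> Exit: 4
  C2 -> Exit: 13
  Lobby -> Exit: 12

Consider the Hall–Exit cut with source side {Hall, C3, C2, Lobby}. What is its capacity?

69

Edges leaving {Hall, C3, C2, Lobby}: Hall→StairB (9), Hall→C1 (3), C3→C4 (3), C3→StairB (14), C3→Exit (15), C2→Exit (13), Lobby→Exit (12).
Cut capacity = 9 + 3 + 3 + 14 + 15 + 13 + 12 = 69.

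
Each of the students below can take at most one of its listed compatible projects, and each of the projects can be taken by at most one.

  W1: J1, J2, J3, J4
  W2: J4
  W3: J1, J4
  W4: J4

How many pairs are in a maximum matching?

3

Unit-capacity flow: source→left, listed edges, right→sink; max matching = max flow.
Augmenting path W1→J1 (+1); matched 1.
Augmenting path W2→J4 (+1); matched 2.
Augmenting path W3→J1→W1→J2 (+1); matched 3.
No augmenting path remains; maximum matching = 3.
König certificate: {W1, W3, J4} is a vertex cover of size 3 (every listed pair touches it), so no matching can be larger.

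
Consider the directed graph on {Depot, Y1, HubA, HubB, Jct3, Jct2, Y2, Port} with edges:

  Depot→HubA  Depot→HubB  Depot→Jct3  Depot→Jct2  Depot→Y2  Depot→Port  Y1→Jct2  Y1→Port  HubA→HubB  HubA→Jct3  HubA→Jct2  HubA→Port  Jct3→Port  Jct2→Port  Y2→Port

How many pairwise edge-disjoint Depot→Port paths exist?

Assign every edge capacity 1; by Menger, the answer equals the max flow.
Path Depot→Port (+1); total 1.
Path Depot→HubA→Port (+1); total 2.
Path Depot→Jct3→Port (+1); total 3.
Path Depot→Jct2→Port (+1); total 4.
Path Depot→Y2→Port (+1); total 5.
No residual Depot→Port path; max flow = 5.
Certifying cut of size 5: {Depot→HubA, Depot→Jct2, Depot→Jct3, Depot→Port, Depot→Y2}.

5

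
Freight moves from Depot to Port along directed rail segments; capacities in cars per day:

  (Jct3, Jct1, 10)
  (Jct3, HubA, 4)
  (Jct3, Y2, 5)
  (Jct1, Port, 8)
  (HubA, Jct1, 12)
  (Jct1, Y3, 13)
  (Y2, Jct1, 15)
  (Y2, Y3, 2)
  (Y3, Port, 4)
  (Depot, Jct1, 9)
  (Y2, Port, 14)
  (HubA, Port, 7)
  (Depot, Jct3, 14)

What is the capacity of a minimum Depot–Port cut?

21

Augment Depot→Jct1→Port: bottleneck 8, flow now 8.
Augment Depot→Jct3→HubA→Port: bottleneck 4, flow now 12.
Augment Depot→Jct3→Y2→Port: bottleneck 5, flow now 17.
Augment Depot→Jct1→Y3→Port: bottleneck 1, flow now 18.
Augment Depot→Jct3→Jct1→Y3→Port: bottleneck 3, flow now 21.
No augmenting path remains; maximum flow = 21.
By max-flow min-cut, the minimum cut capacity equals the max flow.
In the residual graph, reachable from Depot: {Depot, Jct3, Jct1, Y3}.
Min-cut edges: Jct3→HubA (4), Jct3→Y2 (5), Jct1→Port (8), Y3→Port (4); capacity 4 + 5 + 8 + 4 = 21.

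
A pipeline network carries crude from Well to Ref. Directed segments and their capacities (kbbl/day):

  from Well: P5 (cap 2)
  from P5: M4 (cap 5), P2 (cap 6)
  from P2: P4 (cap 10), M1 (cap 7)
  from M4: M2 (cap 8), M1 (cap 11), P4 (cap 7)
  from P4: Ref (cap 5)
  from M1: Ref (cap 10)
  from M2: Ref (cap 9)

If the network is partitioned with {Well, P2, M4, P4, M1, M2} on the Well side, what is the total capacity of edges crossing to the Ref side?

Edges leaving {Well, P2, M4, P4, M1, M2}: Well→P5 (2), P4→Ref (5), M1→Ref (10), M2→Ref (9).
Cut capacity = 2 + 5 + 10 + 9 = 26.

26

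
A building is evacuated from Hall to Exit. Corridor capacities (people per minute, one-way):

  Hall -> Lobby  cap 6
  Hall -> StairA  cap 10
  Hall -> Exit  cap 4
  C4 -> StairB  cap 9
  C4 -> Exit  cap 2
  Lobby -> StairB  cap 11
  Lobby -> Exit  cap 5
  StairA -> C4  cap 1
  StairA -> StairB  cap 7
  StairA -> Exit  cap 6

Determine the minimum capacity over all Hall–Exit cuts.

Augment Hall→Exit: bottleneck 4, flow now 4.
Augment Hall→Lobby→Exit: bottleneck 5, flow now 9.
Augment Hall→StairA→Exit: bottleneck 6, flow now 15.
Augment Hall→StairA→C4→Exit: bottleneck 1, flow now 16.
No augmenting path remains; maximum flow = 16.
By max-flow min-cut, the minimum cut capacity equals the max flow.
In the residual graph, reachable from Hall: {Hall, Lobby, StairA, StairB}.
Min-cut edges: Hall→Exit (4), Lobby→Exit (5), StairA→C4 (1), StairA→Exit (6); capacity 4 + 5 + 1 + 6 = 16.

16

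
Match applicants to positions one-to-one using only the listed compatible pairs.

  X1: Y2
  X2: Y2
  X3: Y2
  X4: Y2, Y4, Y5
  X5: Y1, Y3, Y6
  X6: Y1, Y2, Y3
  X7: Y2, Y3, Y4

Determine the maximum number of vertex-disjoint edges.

Unit-capacity flow: source→left, listed edges, right→sink; max matching = max flow.
Augmenting path X1→Y2 (+1); matched 1.
Augmenting path X4→Y4 (+1); matched 2.
Augmenting path X5→Y1 (+1); matched 3.
Augmenting path X6→Y3 (+1); matched 4.
Augmenting path X7→Y4→X4→Y5 (+1); matched 5.
No augmenting path remains; maximum matching = 5.
König certificate: {X4, X5, X6, X7, Y2} is a vertex cover of size 5 (every listed pair touches it), so no matching can be larger.

5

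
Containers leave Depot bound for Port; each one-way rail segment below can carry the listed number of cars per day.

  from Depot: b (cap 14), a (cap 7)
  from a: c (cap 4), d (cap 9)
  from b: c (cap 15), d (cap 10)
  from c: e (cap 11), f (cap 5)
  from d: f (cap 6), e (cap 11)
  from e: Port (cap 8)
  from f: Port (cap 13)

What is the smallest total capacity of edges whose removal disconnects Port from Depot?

19

Augment Depot→a→c→e→Port: bottleneck 4, flow now 4.
Augment Depot→a→d→e→Port: bottleneck 3, flow now 7.
Augment Depot→b→c→e→Port: bottleneck 1, flow now 8.
Augment Depot→b→c→f→Port: bottleneck 5, flow now 13.
Augment Depot→b→d→f→Port: bottleneck 6, flow now 19.
No augmenting path remains; maximum flow = 19.
By max-flow min-cut, the minimum cut capacity equals the max flow.
In the residual graph, reachable from Depot: {Depot, a, b, c, d, e}.
Min-cut edges: c→f (5), d→f (6), e→Port (8); capacity 5 + 6 + 8 = 19.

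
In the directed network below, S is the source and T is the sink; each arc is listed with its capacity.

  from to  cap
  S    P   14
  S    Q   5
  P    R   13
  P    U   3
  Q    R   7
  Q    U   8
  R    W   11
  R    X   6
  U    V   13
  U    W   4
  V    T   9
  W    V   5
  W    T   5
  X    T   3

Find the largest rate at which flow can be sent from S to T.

17

Augment S→P→R→W→T: bottleneck 5, flow now 5.
Augment S→P→R→X→T: bottleneck 3, flow now 8.
Augment S→P→U→V→T: bottleneck 3, flow now 11.
Augment S→Q→U→V→T: bottleneck 5, flow now 16.
Augment S→P→R→W→V→T: bottleneck 1, flow now 17.
No augmenting path remains; maximum flow = 17.
In the residual graph, reachable from S: {S, P, Q, R, U, V, W, X}.
Min-cut edges: V→T (9), W→T (5), X→T (3); capacity 9 + 5 + 3 = 17.
This cut is saturated, so no flow can exceed 17.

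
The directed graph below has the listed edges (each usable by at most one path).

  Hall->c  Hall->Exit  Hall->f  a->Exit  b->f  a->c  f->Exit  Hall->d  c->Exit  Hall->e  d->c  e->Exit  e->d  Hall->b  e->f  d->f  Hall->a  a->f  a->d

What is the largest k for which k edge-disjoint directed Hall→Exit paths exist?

5

Assign every edge capacity 1; by Menger, the answer equals the max flow.
Path Hall→Exit (+1); total 1.
Path Hall→a→Exit (+1); total 2.
Path Hall→c→Exit (+1); total 3.
Path Hall→e→Exit (+1); total 4.
Path Hall→f→Exit (+1); total 5.
No residual Hall→Exit path; max flow = 5.
Certifying cut of size 5: {Hall→Exit, Hall→a, Hall→e, c→Exit, f→Exit}.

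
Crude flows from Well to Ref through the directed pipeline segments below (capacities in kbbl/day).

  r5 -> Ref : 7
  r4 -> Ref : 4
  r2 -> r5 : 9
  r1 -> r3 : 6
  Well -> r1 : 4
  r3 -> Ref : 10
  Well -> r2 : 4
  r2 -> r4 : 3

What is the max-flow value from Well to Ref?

8

Augment Well→r1→r3→Ref: bottleneck 4, flow now 4.
Augment Well→r2→r4→Ref: bottleneck 3, flow now 7.
Augment Well→r2→r5→Ref: bottleneck 1, flow now 8.
No augmenting path remains; maximum flow = 8.
In the residual graph, reachable from Well: {Well}.
Min-cut edges: Well→r1 (4), Well→r2 (4); capacity 4 + 4 = 8.
This cut is saturated, so no flow can exceed 8.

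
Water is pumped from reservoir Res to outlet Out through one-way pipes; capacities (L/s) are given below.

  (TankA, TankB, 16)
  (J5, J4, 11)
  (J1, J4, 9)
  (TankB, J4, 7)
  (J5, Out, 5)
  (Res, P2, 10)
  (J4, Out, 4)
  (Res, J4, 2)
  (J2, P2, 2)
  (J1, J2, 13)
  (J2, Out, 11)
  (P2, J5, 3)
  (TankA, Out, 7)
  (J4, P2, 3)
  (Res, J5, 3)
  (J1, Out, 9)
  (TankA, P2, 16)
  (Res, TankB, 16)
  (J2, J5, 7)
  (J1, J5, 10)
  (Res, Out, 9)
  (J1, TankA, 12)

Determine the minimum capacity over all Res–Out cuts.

Augment Res→Out: bottleneck 9, flow now 9.
Augment Res→J5→Out: bottleneck 3, flow now 12.
Augment Res→J4→Out: bottleneck 2, flow now 14.
Augment Res→TankB→J4→Out: bottleneck 2, flow now 16.
Augment Res→P2→J5→Out: bottleneck 2, flow now 18.
No augmenting path remains; maximum flow = 18.
By max-flow min-cut, the minimum cut capacity equals the max flow.
In the residual graph, reachable from Res: {Res, TankB, J5, J4, P2}.
Min-cut edges: Res→Out (9), J5→Out (5), J4→Out (4); capacity 9 + 5 + 4 = 18.

18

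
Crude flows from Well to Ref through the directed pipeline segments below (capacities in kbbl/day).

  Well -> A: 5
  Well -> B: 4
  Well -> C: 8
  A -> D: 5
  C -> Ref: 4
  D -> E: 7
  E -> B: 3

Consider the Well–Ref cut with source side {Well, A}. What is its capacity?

Edges leaving {Well, A}: Well→B (4), Well→C (8), A→D (5).
Cut capacity = 4 + 8 + 5 = 17.

17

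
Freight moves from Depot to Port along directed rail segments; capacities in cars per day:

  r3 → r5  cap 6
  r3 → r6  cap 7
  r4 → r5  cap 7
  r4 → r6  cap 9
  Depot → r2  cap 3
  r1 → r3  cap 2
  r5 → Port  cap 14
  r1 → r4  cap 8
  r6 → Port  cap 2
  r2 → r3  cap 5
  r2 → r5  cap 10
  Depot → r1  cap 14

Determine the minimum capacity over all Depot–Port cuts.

13

Augment Depot→r2→r5→Port: bottleneck 3, flow now 3.
Augment Depot→r1→r3→r5→Port: bottleneck 2, flow now 5.
Augment Depot→r1→r4→r5→Port: bottleneck 7, flow now 12.
Augment Depot→r1→r4→r6→Port: bottleneck 1, flow now 13.
No augmenting path remains; maximum flow = 13.
By max-flow min-cut, the minimum cut capacity equals the max flow.
In the residual graph, reachable from Depot: {Depot, r1}.
Min-cut edges: Depot→r2 (3), r1→r3 (2), r1→r4 (8); capacity 3 + 2 + 8 = 13.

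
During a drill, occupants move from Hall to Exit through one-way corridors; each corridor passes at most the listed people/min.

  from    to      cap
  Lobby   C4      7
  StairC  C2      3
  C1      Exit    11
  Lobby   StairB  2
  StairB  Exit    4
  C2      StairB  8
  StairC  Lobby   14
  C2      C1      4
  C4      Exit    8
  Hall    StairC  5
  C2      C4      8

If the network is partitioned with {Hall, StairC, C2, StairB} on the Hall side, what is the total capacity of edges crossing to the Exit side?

Edges leaving {Hall, StairC, C2, StairB}: StairC→Lobby (14), C2→C1 (4), C2→C4 (8), StairB→Exit (4).
Cut capacity = 14 + 4 + 8 + 4 = 30.

30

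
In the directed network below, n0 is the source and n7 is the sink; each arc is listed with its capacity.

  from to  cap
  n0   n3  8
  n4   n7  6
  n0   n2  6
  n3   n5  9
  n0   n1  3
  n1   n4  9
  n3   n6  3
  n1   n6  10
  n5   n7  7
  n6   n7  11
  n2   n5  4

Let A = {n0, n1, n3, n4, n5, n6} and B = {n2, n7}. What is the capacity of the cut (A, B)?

30

Edges leaving {n0, n1, n3, n4, n5, n6}: n0→n2 (6), n4→n7 (6), n5→n7 (7), n6→n7 (11).
Cut capacity = 6 + 6 + 7 + 11 = 30.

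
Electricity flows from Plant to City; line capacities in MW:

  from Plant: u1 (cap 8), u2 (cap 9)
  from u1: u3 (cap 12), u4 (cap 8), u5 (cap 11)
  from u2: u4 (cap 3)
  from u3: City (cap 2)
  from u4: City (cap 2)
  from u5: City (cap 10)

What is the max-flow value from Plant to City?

Augment Plant→u1→u3→City: bottleneck 2, flow now 2.
Augment Plant→u1→u4→City: bottleneck 2, flow now 4.
Augment Plant→u1→u5→City: bottleneck 4, flow now 8.
Augment Plant→u2→u4→u1→u5→City: bottleneck 2, flow now 10. (uses reverse residual edge)
No augmenting path remains; maximum flow = 10.
In the residual graph, reachable from Plant: {Plant, u2, u4}.
Min-cut edges: Plant→u1 (8), u4→City (2); capacity 8 + 2 = 10.
This cut is saturated, so no flow can exceed 10.

10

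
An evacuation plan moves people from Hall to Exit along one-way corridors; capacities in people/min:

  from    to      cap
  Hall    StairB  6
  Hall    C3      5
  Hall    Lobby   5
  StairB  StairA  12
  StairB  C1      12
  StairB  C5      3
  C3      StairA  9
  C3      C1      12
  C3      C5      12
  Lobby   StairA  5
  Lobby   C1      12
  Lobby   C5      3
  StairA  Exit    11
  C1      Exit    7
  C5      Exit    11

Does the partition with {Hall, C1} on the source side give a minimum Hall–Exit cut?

Given cut capacity: 6 + 5 + 5 + 7 = 23.
Augment Hall→StairB→StairA→Exit: bottleneck 6, flow now 6.
Augment Hall→C3→StairA→Exit: bottleneck 5, flow now 11.
Augment Hall→Lobby→C1→Exit: bottleneck 5, flow now 16.
No augmenting path remains; maximum flow = 16.
In the residual graph, reachable from Hall: {Hall}.
Min-cut edges: Hall→StairB (6), Hall→C3 (5), Hall→Lobby (5); capacity 6 + 5 + 5 = 16.
Cut capacity 23 exceeds the max flow 16, so it is not minimum.

No — its capacity is 23, but the minimum cut has capacity 16.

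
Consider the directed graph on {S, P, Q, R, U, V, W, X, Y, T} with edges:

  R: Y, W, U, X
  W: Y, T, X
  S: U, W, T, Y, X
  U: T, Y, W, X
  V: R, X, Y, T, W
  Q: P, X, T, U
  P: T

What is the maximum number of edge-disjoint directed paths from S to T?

3

Assign every edge capacity 1; by Menger, the answer equals the max flow.
Path S→T (+1); total 1.
Path S→U→T (+1); total 2.
Path S→W→T (+1); total 3.
No residual S→T path; max flow = 3.
Certifying cut of size 3: {S→T, S→U, S→W}.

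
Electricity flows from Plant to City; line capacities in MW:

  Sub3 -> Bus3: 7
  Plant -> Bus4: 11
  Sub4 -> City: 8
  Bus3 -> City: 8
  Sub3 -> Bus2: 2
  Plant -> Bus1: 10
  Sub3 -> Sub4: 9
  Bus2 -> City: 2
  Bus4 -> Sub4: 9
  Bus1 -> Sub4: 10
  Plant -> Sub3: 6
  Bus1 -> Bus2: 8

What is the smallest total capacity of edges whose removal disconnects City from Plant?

Augment Plant→Sub3→Bus3→City: bottleneck 6, flow now 6.
Augment Plant→Bus1→Sub4→City: bottleneck 8, flow now 14.
Augment Plant→Bus1→Bus2→City: bottleneck 2, flow now 16.
No augmenting path remains; maximum flow = 16.
By max-flow min-cut, the minimum cut capacity equals the max flow.
In the residual graph, reachable from Plant: {Plant, Bus1, Bus4, Sub4, Bus2}.
Min-cut edges: Plant→Sub3 (6), Sub4→City (8), Bus2→City (2); capacity 6 + 8 + 2 = 16.

16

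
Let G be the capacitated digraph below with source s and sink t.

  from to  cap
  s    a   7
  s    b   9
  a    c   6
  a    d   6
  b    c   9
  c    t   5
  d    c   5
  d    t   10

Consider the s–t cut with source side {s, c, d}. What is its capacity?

31

Edges leaving {s, c, d}: s→a (7), s→b (9), c→t (5), d→t (10).
Cut capacity = 7 + 9 + 5 + 10 = 31.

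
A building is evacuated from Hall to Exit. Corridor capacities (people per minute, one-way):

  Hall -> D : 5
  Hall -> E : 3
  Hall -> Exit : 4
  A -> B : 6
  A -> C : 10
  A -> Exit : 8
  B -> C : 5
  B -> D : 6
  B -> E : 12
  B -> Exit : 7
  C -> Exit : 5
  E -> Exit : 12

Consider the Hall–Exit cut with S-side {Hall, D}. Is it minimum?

Given cut capacity: 3 + 4 = 7.
Augment Hall→Exit: bottleneck 4, flow now 4.
Augment Hall→E→Exit: bottleneck 3, flow now 7.
No augmenting path remains; maximum flow = 7.
Cut capacity 7 equals the max flow, so it is a minimum cut.

Yes — it is a minimum cut (capacity 7).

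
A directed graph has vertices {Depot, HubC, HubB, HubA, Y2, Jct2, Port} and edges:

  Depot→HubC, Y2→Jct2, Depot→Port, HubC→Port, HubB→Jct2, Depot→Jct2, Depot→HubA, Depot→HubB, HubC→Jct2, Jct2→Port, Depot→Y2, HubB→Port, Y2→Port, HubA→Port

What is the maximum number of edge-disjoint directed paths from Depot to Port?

Assign every edge capacity 1; by Menger, the answer equals the max flow.
Path Depot→Port (+1); total 1.
Path Depot→HubC→Port (+1); total 2.
Path Depot→HubB→Port (+1); total 3.
Path Depot→HubA→Port (+1); total 4.
Path Depot→Y2→Port (+1); total 5.
Path Depot→Jct2→Port (+1); total 6.
No residual Depot→Port path; max flow = 6.
Certifying cut of size 6: {Depot→HubA, Depot→HubB, Depot→HubC, Depot→Jct2, Depot→Port, Depot→Y2}.

6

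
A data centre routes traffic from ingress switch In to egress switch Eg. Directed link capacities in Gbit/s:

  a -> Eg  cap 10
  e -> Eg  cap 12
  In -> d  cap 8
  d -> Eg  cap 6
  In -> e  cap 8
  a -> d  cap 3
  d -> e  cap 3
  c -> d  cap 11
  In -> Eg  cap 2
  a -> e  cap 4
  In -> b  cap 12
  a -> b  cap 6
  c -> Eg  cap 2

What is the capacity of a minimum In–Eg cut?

Augment In→Eg: bottleneck 2, flow now 2.
Augment In→d→Eg: bottleneck 6, flow now 8.
Augment In→e→Eg: bottleneck 8, flow now 16.
Augment In→d→e→Eg: bottleneck 2, flow now 18.
No augmenting path remains; maximum flow = 18.
By max-flow min-cut, the minimum cut capacity equals the max flow.
In the residual graph, reachable from In: {In, b}.
Min-cut edges: In→d (8), In→e (8), In→Eg (2); capacity 8 + 8 + 2 = 18.

18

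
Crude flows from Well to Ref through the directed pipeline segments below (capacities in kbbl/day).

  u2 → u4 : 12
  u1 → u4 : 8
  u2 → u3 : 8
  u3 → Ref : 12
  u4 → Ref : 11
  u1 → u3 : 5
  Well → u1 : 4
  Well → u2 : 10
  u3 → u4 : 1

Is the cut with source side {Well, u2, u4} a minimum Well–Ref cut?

Given cut capacity: 4 + 8 + 11 = 23.
Augment Well→u1→u3→Ref: bottleneck 4, flow now 4.
Augment Well→u2→u3→Ref: bottleneck 8, flow now 12.
Augment Well→u2→u4→Ref: bottleneck 2, flow now 14.
No augmenting path remains; maximum flow = 14.
In the residual graph, reachable from Well: {Well}.
Min-cut edges: Well→u1 (4), Well→u2 (10); capacity 4 + 10 = 14.
Cut capacity 23 exceeds the max flow 14, so it is not minimum.

No — its capacity is 23, but the minimum cut has capacity 14.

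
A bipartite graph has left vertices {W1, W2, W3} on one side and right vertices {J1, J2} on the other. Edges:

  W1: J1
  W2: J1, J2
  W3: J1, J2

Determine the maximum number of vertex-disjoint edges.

Unit-capacity flow: source→left, listed edges, right→sink; max matching = max flow.
Augmenting path W1→J1 (+1); matched 1.
Augmenting path W2→J2 (+1); matched 2.
No augmenting path remains; maximum matching = 2.
König certificate: {J1, J2} is a vertex cover of size 2 (every listed pair touches it), so no matching can be larger.

2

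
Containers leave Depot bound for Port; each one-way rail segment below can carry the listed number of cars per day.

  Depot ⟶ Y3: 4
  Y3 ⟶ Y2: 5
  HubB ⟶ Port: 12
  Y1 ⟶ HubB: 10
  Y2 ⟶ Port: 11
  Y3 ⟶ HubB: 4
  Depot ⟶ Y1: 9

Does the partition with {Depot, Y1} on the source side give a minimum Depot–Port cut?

Given cut capacity: 4 + 10 = 14.
Augment Depot→Y1→HubB→Port: bottleneck 9, flow now 9.
Augment Depot→Y3→Y2→Port: bottleneck 4, flow now 13.
No augmenting path remains; maximum flow = 13.
In the residual graph, reachable from Depot: {Depot}.
Min-cut edges: Depot→Y1 (9), Depot→Y3 (4); capacity 9 + 4 = 13.
Cut capacity 14 exceeds the max flow 13, so it is not minimum.

No — its capacity is 14, but the minimum cut has capacity 13.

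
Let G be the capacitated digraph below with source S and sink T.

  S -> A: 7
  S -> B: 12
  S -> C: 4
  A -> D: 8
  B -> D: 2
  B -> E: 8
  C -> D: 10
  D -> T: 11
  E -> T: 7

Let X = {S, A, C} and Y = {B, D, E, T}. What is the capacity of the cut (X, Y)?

Edges leaving {S, A, C}: S→B (12), A→D (8), C→D (10).
Cut capacity = 12 + 8 + 10 = 30.

30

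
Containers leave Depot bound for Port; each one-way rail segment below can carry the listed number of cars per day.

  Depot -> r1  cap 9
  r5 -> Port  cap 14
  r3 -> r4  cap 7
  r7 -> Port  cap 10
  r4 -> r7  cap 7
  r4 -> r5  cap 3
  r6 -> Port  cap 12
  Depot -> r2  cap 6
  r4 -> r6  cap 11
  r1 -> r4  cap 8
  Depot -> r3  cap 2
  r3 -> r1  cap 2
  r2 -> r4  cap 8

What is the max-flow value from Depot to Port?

16

Augment Depot→r1→r4→r5→Port: bottleneck 3, flow now 3.
Augment Depot→r1→r4→r6→Port: bottleneck 5, flow now 8.
Augment Depot→r2→r4→r6→Port: bottleneck 6, flow now 14.
Augment Depot→r3→r4→r7→Port: bottleneck 2, flow now 16.
No augmenting path remains; maximum flow = 16.
In the residual graph, reachable from Depot: {Depot, r1}.
Min-cut edges: Depot→r2 (6), Depot→r3 (2), r1→r4 (8); capacity 6 + 2 + 8 = 16.
This cut is saturated, so no flow can exceed 16.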